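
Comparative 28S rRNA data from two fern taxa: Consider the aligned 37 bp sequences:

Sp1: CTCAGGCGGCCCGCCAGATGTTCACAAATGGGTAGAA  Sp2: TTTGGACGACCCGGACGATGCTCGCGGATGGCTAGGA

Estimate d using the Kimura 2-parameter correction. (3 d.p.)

Of 37 sites, 10 differences are transitions and 4 are transversions, so P = 10/37 ≈ 0.27027 and Q = 4/37 ≈ 0.108108.
Under the Kimura two-parameter model, d = −½ ln(1 − 2P − Q) − ¼ ln(1 − 2Q).
1 − 2P − Q = 0.351352, giving −½ ln(0.351352) = 0.522983.
1 − 2Q = 0.783784, giving −¼ ln(0.783784) = 0.060905.
d = 0.522983 + 0.060905 = 0.583888.

0.584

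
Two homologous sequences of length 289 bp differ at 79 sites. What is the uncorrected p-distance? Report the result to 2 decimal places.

p = 79/289 = 0.273356… ≈ 0.27 (to 2 d.p.).

0.27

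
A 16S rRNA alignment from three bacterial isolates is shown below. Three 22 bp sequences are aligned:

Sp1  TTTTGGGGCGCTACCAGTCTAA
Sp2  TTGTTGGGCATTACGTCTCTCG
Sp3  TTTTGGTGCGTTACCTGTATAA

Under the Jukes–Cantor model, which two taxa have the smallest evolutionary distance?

Sp1 and Sp3

Sp1–Sp2: 9/22 differ, p = 0.409, d = 0.591.
Sp1–Sp3: 4/22 differ, p = 0.182, d = 0.208.
Sp2–Sp3: 9/22 differ, p = 0.409, d = 0.591.
The smallest distance is between Sp1 and Sp3.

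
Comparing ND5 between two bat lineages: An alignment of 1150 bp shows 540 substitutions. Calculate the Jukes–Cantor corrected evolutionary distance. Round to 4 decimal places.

0.7378

p = 540/1150 ≈ 0.469565.
d = −(3/4) ln(1 − 4p/3) = −0.75 ln(1 − 0.626087) = −0.75 ln(0.373913)
  = −0.75 × (-0.983732) = 0.737799 substitutions/site.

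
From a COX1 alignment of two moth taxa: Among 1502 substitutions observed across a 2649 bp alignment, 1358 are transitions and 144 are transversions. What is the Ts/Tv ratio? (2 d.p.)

R = 1358/144 = 9.430555… ≈ 9.43 (to 2 d.p.).

9.43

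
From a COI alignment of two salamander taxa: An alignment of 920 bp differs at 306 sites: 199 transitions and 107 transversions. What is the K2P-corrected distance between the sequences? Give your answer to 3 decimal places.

0.464

P = 199/920 ≈ 0.216304 and Q = 107/920 ≈ 0.116304.
Under the Kimura two-parameter model, d = −½ ln(1 − 2P − Q) − ¼ ln(1 − 2Q).
1 − 2P − Q = 0.451088, giving −½ ln(0.451088) = 0.398046.
1 − 2Q = 0.767392, giving −¼ ln(0.767392) = 0.066189.
d = 0.398046 + 0.066189 = 0.464235.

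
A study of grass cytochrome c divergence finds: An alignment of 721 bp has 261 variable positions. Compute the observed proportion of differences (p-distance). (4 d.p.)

p = 261/721 = 0.361997… ≈ 0.3620 (to 4 d.p.).

0.3620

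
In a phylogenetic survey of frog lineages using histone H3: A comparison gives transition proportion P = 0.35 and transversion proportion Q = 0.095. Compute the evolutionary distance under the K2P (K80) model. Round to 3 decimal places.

Under the Kimura two-parameter model, d = −½ ln(1 − 2P − Q) − ¼ ln(1 − 2Q).
1 − 2P − Q = 0.205, giving −½ ln(0.205) = 0.792373.
1 − 2Q = 0.81, giving −¼ ln(0.81) = 0.052680.
d = 0.792373 + 0.052680 = 0.845053.

0.845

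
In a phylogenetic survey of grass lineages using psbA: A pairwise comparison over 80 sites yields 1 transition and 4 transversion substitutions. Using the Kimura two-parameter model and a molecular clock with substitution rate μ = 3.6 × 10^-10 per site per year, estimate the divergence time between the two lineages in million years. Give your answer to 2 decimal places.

P = 1/80 = 0.0125 and Q = 4/80 = 0.05.
Under the Kimura two-parameter model, d = −½ ln(1 − 2P − Q) − ¼ ln(1 − 2Q).
1 − 2P − Q = 0.925, giving −½ ln(0.925) = 0.038981.
1 − 2Q = 0.9, giving −¼ ln(0.9) = 0.026340.
d = 0.038981 + 0.026340 = 0.065321.
Under a molecular clock d = 2μt, so t = d/(2μ) = 0.065321 / (2 × 3.6 × 10^-10) = 90.72 million years.

90.72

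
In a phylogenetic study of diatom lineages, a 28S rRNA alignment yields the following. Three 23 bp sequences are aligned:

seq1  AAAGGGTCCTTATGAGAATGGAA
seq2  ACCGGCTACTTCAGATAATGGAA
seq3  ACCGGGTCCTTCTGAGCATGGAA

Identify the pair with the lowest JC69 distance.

seq1–seq2: 7/23 differ, p = 0.304, d = 0.390.
seq1–seq3: 4/23 differ, p = 0.174, d = 0.198.
seq2–seq3: 5/23 differ, p = 0.217, d = 0.257.
The smallest distance is between seq1 and seq3.

seq1 and seq3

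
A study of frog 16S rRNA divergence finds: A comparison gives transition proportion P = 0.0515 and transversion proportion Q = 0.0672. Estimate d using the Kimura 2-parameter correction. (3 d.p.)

0.129

Under the Kimura two-parameter model, d = −½ ln(1 − 2P − Q) − ¼ ln(1 − 2Q).
1 − 2P − Q = 0.8298, giving −½ ln(0.8298) = 0.093285.
1 − 2Q = 0.8656, giving −¼ ln(0.8656) = 0.036083.
d = 0.093285 + 0.036083 = 0.129368.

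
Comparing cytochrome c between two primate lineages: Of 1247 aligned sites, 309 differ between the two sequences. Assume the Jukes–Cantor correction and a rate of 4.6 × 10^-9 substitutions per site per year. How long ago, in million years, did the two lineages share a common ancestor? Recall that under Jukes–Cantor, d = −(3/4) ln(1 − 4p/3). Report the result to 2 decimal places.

32.70

p = 309/1247 ≈ 0.247795.
d = −(3/4) ln(1 − 4p/3) = −0.75 ln(1 − 0.330393) = −0.75 ln(0.669607)
  = −0.75 × (-0.401064) = 0.300798 substitutions/site.
Under a molecular clock d = 2μt, so t = d/(2μ) = 0.300798 / (2 × 4.6 × 10^-9) = 32.70 million years.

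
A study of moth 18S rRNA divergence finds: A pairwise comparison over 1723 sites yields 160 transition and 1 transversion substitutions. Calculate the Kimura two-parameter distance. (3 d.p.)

P = 160/1723 ≈ 0.092861 and Q = 1/1723 ≈ 0.00058.
Under the Kimura two-parameter model, d = −½ ln(1 − 2P − Q) − ¼ ln(1 − 2Q).
1 − 2P − Q = 0.813698, giving −½ ln(0.813698) = 0.103083.
1 − 2Q = 0.99884, giving −¼ ln(0.99884) = 0.000290.
d = 0.103083 + 0.000290 = 0.103373.

0.103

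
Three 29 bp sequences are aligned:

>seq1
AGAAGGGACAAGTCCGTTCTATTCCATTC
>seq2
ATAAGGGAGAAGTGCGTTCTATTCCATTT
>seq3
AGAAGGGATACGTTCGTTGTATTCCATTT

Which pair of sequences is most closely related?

seq1–seq2: 4/29 differ, p = 0.138, d = 0.152.
seq1–seq3: 5/29 differ, p = 0.172, d = 0.196.
seq2–seq3: 5/29 differ, p = 0.172, d = 0.196.
The smallest distance is between seq1 and seq2.

seq1 and seq2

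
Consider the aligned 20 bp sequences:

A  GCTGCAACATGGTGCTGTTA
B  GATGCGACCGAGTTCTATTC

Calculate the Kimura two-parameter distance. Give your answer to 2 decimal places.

0.57

Of 20 sites, 3 differences are transitions and 5 are transversions, so P = 3/20 = 0.15 and Q = 5/20 = 0.25.
Under the Kimura two-parameter model, d = −½ ln(1 − 2P − Q) − ¼ ln(1 − 2Q).
1 − 2P − Q = 0.45, giving −½ ln(0.45) = 0.399254.
1 − 2Q = 0.5, giving −¼ ln(0.5) = 0.173287.
d = 0.399254 + 0.173287 = 0.572541.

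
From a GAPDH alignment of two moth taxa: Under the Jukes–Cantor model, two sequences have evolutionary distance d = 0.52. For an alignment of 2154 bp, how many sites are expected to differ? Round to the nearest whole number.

Invert JC69: p = (3/4)(1 − e^(−4d/3)) = 0.75 × (1 − e^(-0.693333)) = 0.75 × (1 − 0.499907) = 0.375070.
Expected differing sites = pL ≈ 0.375070 × 2154 = 807.90078 ≈ 808.

808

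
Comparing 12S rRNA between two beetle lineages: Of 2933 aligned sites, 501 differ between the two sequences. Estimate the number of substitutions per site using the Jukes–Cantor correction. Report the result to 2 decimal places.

0.19

p = 501/2933 ≈ 0.170815.
d = −(3/4) ln(1 − 4p/3) = −0.75 ln(1 − 0.227753) = −0.75 ln(0.772247)
  = −0.75 × (-0.258451) = 0.193838 substitutions/site.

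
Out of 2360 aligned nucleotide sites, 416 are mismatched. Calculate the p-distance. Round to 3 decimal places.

p = 416/2360 = 0.176271… ≈ 0.176 (to 3 d.p.).

0.176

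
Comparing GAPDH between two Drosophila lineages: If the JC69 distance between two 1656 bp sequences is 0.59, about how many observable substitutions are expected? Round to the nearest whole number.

676

Invert JC69: p = (3/4)(1 − e^(−4d/3)) = 0.75 × (1 − e^(-0.786667)) = 0.75 × (1 − 0.455360) = 0.408480.
Expected differing sites = pL ≈ 0.408480 × 1656 = 676.44288 ≈ 676.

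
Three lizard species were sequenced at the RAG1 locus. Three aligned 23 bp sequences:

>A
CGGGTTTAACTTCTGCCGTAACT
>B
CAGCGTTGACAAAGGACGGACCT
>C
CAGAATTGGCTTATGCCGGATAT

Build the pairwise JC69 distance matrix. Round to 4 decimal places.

d(A,B) = 0.7614, d(A,C) = 0.5532, d(B,C) = 0.5532

A–B: 11/23 sites differ → p ≈ 0.478261, d = −0.75 ln(1 − 0.637681) = 0.761423 ≈ 0.7614.
A–C: 9/23 sites differ → p ≈ 0.391304, d = −0.75 ln(1 − 0.521739) = 0.553199 ≈ 0.5532.
B–C: 9/23 sites differ → p ≈ 0.391304, d = −0.75 ln(1 − 0.521739) = 0.553199 ≈ 0.5532.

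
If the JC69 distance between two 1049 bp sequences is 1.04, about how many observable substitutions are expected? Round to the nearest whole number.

Invert JC69: p = (3/4)(1 − e^(−4d/3)) = 0.75 × (1 − e^(-1.386667)) = 0.75 × (1 − 0.249907) = 0.562570.
Expected differing sites = pL ≈ 0.562570 × 1049 = 590.13593 ≈ 590.

590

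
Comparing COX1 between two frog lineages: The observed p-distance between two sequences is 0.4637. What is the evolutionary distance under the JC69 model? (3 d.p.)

d = −(3/4) ln(1 − 4p/3) = −0.75 ln(1 − 0.618267) = −0.75 ln(0.381733)
  = −0.75 × (-0.963034) = 0.722276 substitutions/site.

0.722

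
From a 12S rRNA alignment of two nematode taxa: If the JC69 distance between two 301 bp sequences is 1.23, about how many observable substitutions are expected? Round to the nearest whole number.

Invert JC69: p = (3/4)(1 − e^(−4d/3)) = 0.75 × (1 − e^(-1.64)) = 0.75 × (1 − 0.193980) = 0.604515.
Expected differing sites = pL ≈ 0.604515 × 301 = 181.959015 ≈ 182.

182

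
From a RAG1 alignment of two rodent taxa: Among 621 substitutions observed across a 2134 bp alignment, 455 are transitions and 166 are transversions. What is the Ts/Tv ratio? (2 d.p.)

2.74

R = 455/166 = 2.740963… ≈ 2.74 (to 2 d.p.).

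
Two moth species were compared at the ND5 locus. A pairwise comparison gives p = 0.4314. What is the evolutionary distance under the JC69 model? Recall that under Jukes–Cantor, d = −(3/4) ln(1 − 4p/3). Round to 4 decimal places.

0.6421

d = −(3/4) ln(1 − 4p/3) = −0.75 ln(1 − 0.5752) = −0.75 ln(0.4248)
  = −0.75 × (-0.856137) = 0.642103 substitutions/site.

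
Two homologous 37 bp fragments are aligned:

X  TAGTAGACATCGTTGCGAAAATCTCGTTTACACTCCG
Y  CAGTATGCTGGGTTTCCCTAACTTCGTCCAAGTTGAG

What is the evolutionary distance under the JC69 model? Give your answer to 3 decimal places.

0.866

The sequences differ at 19 of 37 sites, so p = 19/37 ≈ 0.513514.
d = −(3/4) ln(1 − 4p/3) = −0.75 ln(1 − 0.684685) = −0.75 ln(0.315315)
  = −0.75 × (-1.154183) = 0.865637 substitutions/site.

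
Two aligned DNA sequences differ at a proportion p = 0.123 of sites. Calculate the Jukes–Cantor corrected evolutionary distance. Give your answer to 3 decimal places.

0.134

d = −(3/4) ln(1 − 4p/3) = −0.75 ln(1 − 0.164) = −0.75 ln(0.836)
  = −0.75 × (-0.179127) = 0.134345 substitutions/site.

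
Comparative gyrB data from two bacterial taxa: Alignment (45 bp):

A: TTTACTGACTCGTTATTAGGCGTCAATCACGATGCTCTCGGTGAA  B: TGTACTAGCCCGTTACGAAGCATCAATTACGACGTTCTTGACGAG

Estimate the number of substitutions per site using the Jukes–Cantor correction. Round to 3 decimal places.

0.441

The sequences differ at 15 of 45 sites, so p = 15/45 ≈ 0.333333.
d = −(3/4) ln(1 − 4p/3) = −0.75 ln(1 − 0.444444) = −0.75 ln(0.555556)
  = −0.75 × (-0.587786) = 0.440840 substitutions/site.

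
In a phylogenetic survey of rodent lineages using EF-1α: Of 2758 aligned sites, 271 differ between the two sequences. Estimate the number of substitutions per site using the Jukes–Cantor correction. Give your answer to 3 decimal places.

p = 271/2758 ≈ 0.09826.
d = −(3/4) ln(1 − 4p/3) = −0.75 ln(1 − 0.131013) = −0.75 ln(0.868987)
  = −0.75 × (-0.140427) = 0.105320 substitutions/site.

0.105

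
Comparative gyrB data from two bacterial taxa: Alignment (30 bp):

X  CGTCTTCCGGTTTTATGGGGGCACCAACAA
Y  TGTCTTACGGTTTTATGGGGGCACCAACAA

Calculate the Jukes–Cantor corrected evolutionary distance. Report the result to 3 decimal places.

The sequences differ at 2 of 30 sites (1, 7), so p = 2/30 ≈ 0.066667.
d = −(3/4) ln(1 − 4p/3) = −0.75 ln(1 − 0.088889) = −0.75 ln(0.911111)
  = −0.75 × (-0.093091) = 0.069818 substitutions/site.

0.070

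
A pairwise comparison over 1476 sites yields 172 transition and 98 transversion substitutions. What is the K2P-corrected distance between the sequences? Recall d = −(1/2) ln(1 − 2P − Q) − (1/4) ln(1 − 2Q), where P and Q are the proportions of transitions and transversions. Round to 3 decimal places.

0.214

P = 172/1476 ≈ 0.116531 and Q = 98/1476 ≈ 0.066396.
Under the Kimura two-parameter model, d = −½ ln(1 − 2P − Q) − ¼ ln(1 − 2Q).
1 − 2P − Q = 0.700542, giving −½ ln(0.700542) = 0.177950.
1 − 2Q = 0.867208, giving −¼ ln(0.867208) = 0.035619.
d = 0.177950 + 0.035619 = 0.213569.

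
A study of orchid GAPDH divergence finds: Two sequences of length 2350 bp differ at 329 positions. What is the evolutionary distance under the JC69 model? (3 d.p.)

0.155

p = 329/2350 = 0.14.
d = −(3/4) ln(1 − 4p/3) = −0.75 ln(1 − 0.186667) = −0.75 ln(0.813333)
  = −0.75 × (-0.206615) = 0.154961 substitutions/site.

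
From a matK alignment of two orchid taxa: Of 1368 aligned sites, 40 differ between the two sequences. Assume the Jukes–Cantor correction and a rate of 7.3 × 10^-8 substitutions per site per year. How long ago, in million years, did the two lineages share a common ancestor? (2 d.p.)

0.20

p = 40/1368 ≈ 0.02924.
d = −(3/4) ln(1 − 4p/3) = −0.75 ln(1 − 0.038987) = −0.75 ln(0.961013)
  = −0.75 × (-0.039767) = 0.029825 substitutions/site.
Under a molecular clock d = 2μt, so t = d/(2μ) = 0.029825 / (2 × 7.3 × 10^-8) = 0.20 million years.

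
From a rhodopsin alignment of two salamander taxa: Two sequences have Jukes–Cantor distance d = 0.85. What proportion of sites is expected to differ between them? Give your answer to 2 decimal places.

p = (3/4)(1 − e^(−4d/3)) = 0.75 × (1 − e^(-1.133333)) = 0.75 × (1 − 0.321958) = 0.508532.

0.51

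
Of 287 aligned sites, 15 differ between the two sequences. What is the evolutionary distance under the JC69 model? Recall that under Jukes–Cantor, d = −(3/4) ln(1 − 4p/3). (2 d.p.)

p = 15/287 ≈ 0.052265.
d = −(3/4) ln(1 − 4p/3) = −0.75 ln(1 − 0.069687) = −0.75 ln(0.930313)
  = −0.75 × (-0.072234) = 0.054176 substitutions/site.

0.05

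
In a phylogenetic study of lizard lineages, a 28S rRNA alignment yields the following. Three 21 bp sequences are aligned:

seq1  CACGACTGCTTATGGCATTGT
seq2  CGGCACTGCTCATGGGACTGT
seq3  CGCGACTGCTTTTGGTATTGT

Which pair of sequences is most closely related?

seq1 and seq3

seq1–seq2: 6/21 differ, p = 0.286, d = 0.360.
seq1–seq3: 3/21 differ, p = 0.143, d = 0.158.
seq2–seq3: 6/21 differ, p = 0.286, d = 0.360.
The smallest distance is between seq1 and seq3.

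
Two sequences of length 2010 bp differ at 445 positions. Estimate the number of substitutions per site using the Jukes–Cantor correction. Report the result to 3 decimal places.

p = 445/2010 ≈ 0.221393.
d = −(3/4) ln(1 − 4p/3) = −0.75 ln(1 − 0.295191) = −0.75 ln(0.704809)
  = −0.75 × (-0.349828) = 0.262371 substitutions/site.

0.262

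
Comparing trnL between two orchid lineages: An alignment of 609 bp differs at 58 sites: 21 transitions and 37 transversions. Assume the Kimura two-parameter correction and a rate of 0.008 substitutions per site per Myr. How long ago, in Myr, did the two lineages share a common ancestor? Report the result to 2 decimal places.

P = 21/609 ≈ 0.034483 and Q = 37/609 ≈ 0.060755.
Under the Kimura two-parameter model, d = −½ ln(1 − 2P − Q) − ¼ ln(1 − 2Q).
1 − 2P − Q = 0.870279, giving −½ ln(0.870279) = 0.069471.
1 − 2Q = 0.87849, giving −¼ ln(0.87849) = 0.032388.
d = 0.069471 + 0.032388 = 0.101859.
Under a molecular clock d = 2μt, so t = d/(2μ) = 0.101859 / (2 × 0.008) = 6.37 Myr.

6.37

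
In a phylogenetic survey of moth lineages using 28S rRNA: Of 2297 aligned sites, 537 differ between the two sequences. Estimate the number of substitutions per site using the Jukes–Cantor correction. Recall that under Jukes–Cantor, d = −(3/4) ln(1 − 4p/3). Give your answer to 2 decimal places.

p = 537/2297 ≈ 0.233783.
d = −(3/4) ln(1 − 4p/3) = −0.75 ln(1 − 0.311711) = −0.75 ln(0.688289)
  = −0.75 × (-0.373546) = 0.280160 substitutions/site.

0.28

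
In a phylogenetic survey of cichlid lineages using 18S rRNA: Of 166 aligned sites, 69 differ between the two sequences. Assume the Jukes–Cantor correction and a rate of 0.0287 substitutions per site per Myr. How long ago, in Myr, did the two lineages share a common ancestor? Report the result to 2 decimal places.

10.56

p = 69/166 ≈ 0.415663.
d = −(3/4) ln(1 − 4p/3) = −0.75 ln(1 − 0.554217) = −0.75 ln(0.445783)
  = −0.75 × (-0.807923) = 0.605942 substitutions/site.
Under a molecular clock d = 2μt, so t = d/(2μ) = 0.605942 / (2 × 0.0287) = 10.56 Myr.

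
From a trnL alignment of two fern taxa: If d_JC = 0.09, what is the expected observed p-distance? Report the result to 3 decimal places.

p = (3/4)(1 − e^(−4d/3)) = 0.75 × (1 − e^(-0.12)) = 0.75 × (1 − 0.886920) = 0.084810.

0.085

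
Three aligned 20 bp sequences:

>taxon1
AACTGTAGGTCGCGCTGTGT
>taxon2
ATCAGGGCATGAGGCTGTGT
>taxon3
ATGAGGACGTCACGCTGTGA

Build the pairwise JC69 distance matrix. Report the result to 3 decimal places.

taxon1–taxon2: 9/20 sites differ → p = 0.45, d = −0.75 ln(1 − 0.6) = 0.687218 ≈ 0.687.
taxon1–taxon3: 7/20 sites differ → p = 0.35, d = −0.75 ln(1 − 0.466667) = 0.471457 ≈ 0.471.
taxon2–taxon3: 6/20 sites differ → p = 0.3, d = −0.75 ln(1 − 0.4) = 0.383119 ≈ 0.383.

d(taxon1,taxon2) = 0.687, d(taxon1,taxon3) = 0.471, d(taxon2,taxon3) = 0.383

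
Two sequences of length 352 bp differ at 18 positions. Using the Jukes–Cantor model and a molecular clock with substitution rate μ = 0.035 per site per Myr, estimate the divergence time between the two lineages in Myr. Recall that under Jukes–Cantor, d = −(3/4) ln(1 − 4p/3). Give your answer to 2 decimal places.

0.76

p = 18/352 ≈ 0.051136.
d = −(3/4) ln(1 − 4p/3) = −0.75 ln(1 − 0.068181) = −0.75 ln(0.931819)
  = −0.75 × (-0.070617) = 0.052963 substitutions/site.
Under a molecular clock d = 2μt, so t = d/(2μ) = 0.052963 / (2 × 0.035) = 0.76 Myr.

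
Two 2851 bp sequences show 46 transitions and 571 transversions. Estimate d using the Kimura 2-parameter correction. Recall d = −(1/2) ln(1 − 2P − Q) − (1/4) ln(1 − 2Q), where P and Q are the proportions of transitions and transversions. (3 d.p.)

0.260

P = 46/2851 ≈ 0.016135 and Q = 571/2851 ≈ 0.200281.
Under the Kimura two-parameter model, d = −½ ln(1 − 2P − Q) − ¼ ln(1 − 2Q).
1 − 2P − Q = 0.767449, giving −½ ln(0.767449) = 0.132342.
1 − 2Q = 0.599438, giving −¼ ln(0.599438) = 0.127941.
d = 0.132342 + 0.127941 = 0.260283.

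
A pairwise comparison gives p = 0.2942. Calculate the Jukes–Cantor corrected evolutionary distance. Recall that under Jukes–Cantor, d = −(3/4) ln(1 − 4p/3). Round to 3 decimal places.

d = −(3/4) ln(1 − 4p/3) = −0.75 ln(1 − 0.392267) = −0.75 ln(0.607733)
  = −0.75 × (-0.498020) = 0.373515 substitutions/site.

0.374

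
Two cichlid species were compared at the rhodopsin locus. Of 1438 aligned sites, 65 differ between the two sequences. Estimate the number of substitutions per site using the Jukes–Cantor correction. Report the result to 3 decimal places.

p = 65/1438 ≈ 0.045202.
d = −(3/4) ln(1 − 4p/3) = −0.75 ln(1 − 0.060269) = −0.75 ln(0.939731)
  = −0.75 × (-0.062162) = 0.046622 substitutions/site.

0.047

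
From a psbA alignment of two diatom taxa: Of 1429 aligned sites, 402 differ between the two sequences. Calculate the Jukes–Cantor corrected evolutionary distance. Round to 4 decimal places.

p = 402/1429 ≈ 0.281316.
d = −(3/4) ln(1 − 4p/3) = −0.75 ln(1 − 0.375088) = −0.75 ln(0.624912)
  = −0.75 × (-0.470144) = 0.352608 substitutions/site.

0.3526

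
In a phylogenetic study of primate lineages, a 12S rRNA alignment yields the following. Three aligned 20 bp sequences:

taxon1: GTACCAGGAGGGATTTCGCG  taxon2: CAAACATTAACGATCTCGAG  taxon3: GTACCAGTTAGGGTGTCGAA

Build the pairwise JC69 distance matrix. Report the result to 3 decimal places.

d(taxon1,taxon2) = 0.687, d(taxon1,taxon3) = 0.471, d(taxon2,taxon3) = 0.687

taxon1–taxon2: 9/20 sites differ → p = 0.45, d = −0.75 ln(1 − 0.6) = 0.687218 ≈ 0.687.
taxon1–taxon3: 7/20 sites differ → p = 0.35, d = −0.75 ln(1 − 0.466667) = 0.471457 ≈ 0.471.
taxon2–taxon3: 9/20 sites differ → p = 0.45, d = −0.75 ln(1 − 0.6) = 0.687218 ≈ 0.687.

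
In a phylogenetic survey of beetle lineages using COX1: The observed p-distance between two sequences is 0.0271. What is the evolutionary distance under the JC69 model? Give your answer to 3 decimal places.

0.028

d = −(3/4) ln(1 − 4p/3) = −0.75 ln(1 − 0.036133) = −0.75 ln(0.963867)
  = −0.75 × (-0.036802) = 0.027602 substitutions/site.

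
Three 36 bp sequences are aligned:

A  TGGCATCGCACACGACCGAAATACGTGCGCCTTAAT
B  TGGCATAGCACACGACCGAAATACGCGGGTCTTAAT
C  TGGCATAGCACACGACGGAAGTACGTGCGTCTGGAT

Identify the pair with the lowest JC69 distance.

A–B: 4/36 differ, p = 0.111, d = 0.120.
A–C: 6/36 differ, p = 0.167, d = 0.188.
B–C: 6/36 differ, p = 0.167, d = 0.188.
The smallest distance is between A and B.

A and B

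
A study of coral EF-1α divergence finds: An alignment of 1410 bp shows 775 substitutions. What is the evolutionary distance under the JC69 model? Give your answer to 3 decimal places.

p = 775/1410 ≈ 0.549645.
d = −(3/4) ln(1 − 4p/3) = −0.75 ln(1 − 0.73286) = −0.75 ln(0.26714)
  = −0.75 × (-1.319982) = 0.989987 substitutions/site.

0.990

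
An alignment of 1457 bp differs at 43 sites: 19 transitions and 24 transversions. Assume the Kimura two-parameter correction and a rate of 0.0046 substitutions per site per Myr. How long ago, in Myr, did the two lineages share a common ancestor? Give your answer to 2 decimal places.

P = 19/1457 ≈ 0.01304 and Q = 24/1457 ≈ 0.016472.
Under the Kimura two-parameter model, d = −½ ln(1 − 2P − Q) − ¼ ln(1 − 2Q).
1 − 2P − Q = 0.957448, giving −½ ln(0.957448) = 0.021742.
1 − 2Q = 0.967056, giving −¼ ln(0.967056) = 0.008375.
d = 0.021742 + 0.008375 = 0.030117.
Under a molecular clock d = 2μt, so t = d/(2μ) = 0.030117 / (2 × 0.0046) = 3.27 Myr.

3.27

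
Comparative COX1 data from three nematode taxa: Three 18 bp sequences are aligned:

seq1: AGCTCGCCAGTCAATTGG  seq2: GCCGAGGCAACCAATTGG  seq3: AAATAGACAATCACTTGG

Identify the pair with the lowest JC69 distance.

seq1–seq2: 7/18 differ, p = 0.389, d = 0.548.
seq1–seq3: 6/18 differ, p = 0.333, d = 0.441.
seq2–seq3: 7/18 differ, p = 0.389, d = 0.548.
The smallest distance is between seq1 and seq3.

seq1 and seq3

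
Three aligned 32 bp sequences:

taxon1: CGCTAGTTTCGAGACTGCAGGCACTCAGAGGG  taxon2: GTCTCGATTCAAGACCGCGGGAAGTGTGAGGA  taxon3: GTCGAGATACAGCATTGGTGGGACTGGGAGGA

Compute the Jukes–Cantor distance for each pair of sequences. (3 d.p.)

d(taxon1,taxon2) = 0.520, d(taxon1,taxon3) = 0.736, d(taxon2,taxon3) = 0.520

taxon1–taxon2: 12/32 sites differ → p = 0.375, d = −0.75 ln(1 − 0.5) = 0.519860 ≈ 0.520.
taxon1–taxon3: 15/32 sites differ → p = 0.46875, d = −0.75 ln(1 − 0.625) = 0.735622 ≈ 0.736.
taxon2–taxon3: 12/32 sites differ → p = 0.375, d = −0.75 ln(1 − 0.5) = 0.519860 ≈ 0.520.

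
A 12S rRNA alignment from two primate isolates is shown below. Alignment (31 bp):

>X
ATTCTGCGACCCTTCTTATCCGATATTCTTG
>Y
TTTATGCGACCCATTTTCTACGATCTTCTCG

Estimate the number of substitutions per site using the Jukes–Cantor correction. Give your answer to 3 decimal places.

0.316

The sequences differ at 8 of 31 sites (1, 4, 13, 15, 18, 20, 25, 30), so p = 8/31 ≈ 0.258065.
d = −(3/4) ln(1 − 4p/3) = −0.75 ln(1 − 0.344087) = −0.75 ln(0.655913)
  = −0.75 × (-0.421727) = 0.316295 substitutions/site.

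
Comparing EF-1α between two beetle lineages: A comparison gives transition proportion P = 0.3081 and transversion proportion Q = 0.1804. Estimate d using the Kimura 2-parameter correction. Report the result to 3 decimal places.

0.908

Under the Kimura two-parameter model, d = −½ ln(1 − 2P − Q) − ¼ ln(1 − 2Q).
1 − 2P − Q = 0.2034, giving −½ ln(0.2034) = 0.796290.
1 − 2Q = 0.6392, giving −¼ ln(0.6392) = 0.111884.
d = 0.796290 + 0.111884 = 0.908174.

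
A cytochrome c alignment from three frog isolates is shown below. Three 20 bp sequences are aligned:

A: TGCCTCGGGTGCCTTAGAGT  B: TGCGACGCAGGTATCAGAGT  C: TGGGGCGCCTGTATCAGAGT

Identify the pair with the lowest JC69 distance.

B and C

A–B: 8/20 differ, p = 0.400, d = 0.572.
A–C: 8/20 differ, p = 0.400, d = 0.572.
B–C: 4/20 differ, p = 0.200, d = 0.233.
The smallest distance is between B and C.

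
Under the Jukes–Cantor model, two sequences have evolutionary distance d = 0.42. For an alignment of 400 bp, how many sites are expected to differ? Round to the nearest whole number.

129

Invert JC69: p = (3/4)(1 − e^(−4d/3)) = 0.75 × (1 − e^(-0.56)) = 0.75 × (1 − 0.571209) = 0.321593.
Expected differing sites = pL ≈ 0.321593 × 400 = 128.6372 ≈ 129.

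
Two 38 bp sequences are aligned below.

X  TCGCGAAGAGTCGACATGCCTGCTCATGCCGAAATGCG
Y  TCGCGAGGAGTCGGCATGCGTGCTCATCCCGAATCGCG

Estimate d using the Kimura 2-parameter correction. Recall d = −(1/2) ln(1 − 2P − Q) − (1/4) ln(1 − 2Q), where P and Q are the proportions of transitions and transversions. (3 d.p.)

0.178

Of 38 sites, 3 differences are transitions and 3 are transversions, so P = 3/38 ≈ 0.078947 and Q = 3/38 ≈ 0.078947.
Under the Kimura two-parameter model, d = −½ ln(1 − 2P − Q) − ¼ ln(1 − 2Q).
1 − 2P − Q = 0.763159, giving −½ ln(0.763159) = 0.135144.
1 − 2Q = 0.842106, giving −¼ ln(0.842106) = 0.042962.
d = 0.135144 + 0.042962 = 0.178106.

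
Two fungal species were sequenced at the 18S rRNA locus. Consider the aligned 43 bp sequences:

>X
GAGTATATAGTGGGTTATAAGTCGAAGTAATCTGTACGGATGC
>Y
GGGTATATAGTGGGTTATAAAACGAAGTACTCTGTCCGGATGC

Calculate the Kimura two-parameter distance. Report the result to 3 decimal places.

0.126

Of 43 sites, 2 differences are transitions and 3 are transversions, so P = 2/43 ≈ 0.046512 and Q = 3/43 ≈ 0.069767.
Under the Kimura two-parameter model, d = −½ ln(1 − 2P − Q) − ¼ ln(1 − 2Q).
1 − 2P − Q = 0.837209, giving −½ ln(0.837209) = 0.088841.
1 − 2Q = 0.860466, giving −¼ ln(0.860466) = 0.037570.
d = 0.088841 + 0.037570 = 0.126411.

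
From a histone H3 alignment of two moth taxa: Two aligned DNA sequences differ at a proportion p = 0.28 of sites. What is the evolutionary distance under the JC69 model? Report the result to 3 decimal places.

d = −(3/4) ln(1 − 4p/3) = −0.75 ln(1 − 0.373333) = −0.75 ln(0.626667)
  = −0.75 × (-0.467340) = 0.350505 substitutions/site.

0.351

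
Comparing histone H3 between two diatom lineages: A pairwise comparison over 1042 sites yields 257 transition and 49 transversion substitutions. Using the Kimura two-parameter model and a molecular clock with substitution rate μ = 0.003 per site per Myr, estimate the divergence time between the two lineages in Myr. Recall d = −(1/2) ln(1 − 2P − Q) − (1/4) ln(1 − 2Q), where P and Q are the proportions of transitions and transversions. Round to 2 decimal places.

P = 257/1042 ≈ 0.246641 and Q = 49/1042 ≈ 0.047025.
Under the Kimura two-parameter model, d = −½ ln(1 − 2P − Q) − ¼ ln(1 − 2Q).
1 − 2P − Q = 0.459693, giving −½ ln(0.459693) = 0.388598.
1 − 2Q = 0.90595, giving −¼ ln(0.90595) = 0.024693.
d = 0.388598 + 0.024693 = 0.413291.
Under a molecular clock d = 2μt, so t = d/(2μ) = 0.413291 / (2 × 0.003) = 68.88 Myr.

68.88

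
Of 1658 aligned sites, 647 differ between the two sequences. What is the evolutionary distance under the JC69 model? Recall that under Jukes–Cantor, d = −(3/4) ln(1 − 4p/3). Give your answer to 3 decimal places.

p = 647/1658 ≈ 0.390229.
d = −(3/4) ln(1 − 4p/3) = −0.75 ln(1 − 0.520305) = −0.75 ln(0.479695)
  = −0.75 × (-0.734605) = 0.550954 substitutions/site.

0.551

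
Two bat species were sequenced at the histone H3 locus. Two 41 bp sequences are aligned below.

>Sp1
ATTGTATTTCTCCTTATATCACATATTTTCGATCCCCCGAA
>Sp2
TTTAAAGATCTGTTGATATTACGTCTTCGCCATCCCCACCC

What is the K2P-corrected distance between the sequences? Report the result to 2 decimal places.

Of 41 sites, 5 differences are transitions and 13 are transversions, so P = 5/41 ≈ 0.121951 and Q = 13/41 ≈ 0.317073.
Under the Kimura two-parameter model, d = −½ ln(1 − 2P − Q) − ¼ ln(1 − 2Q).
1 − 2P − Q = 0.439025, giving −½ ln(0.439025) = 0.411599.
1 − 2Q = 0.365854, giving −¼ ln(0.365854) = 0.251380.
d = 0.411599 + 0.251380 = 0.662979.

0.66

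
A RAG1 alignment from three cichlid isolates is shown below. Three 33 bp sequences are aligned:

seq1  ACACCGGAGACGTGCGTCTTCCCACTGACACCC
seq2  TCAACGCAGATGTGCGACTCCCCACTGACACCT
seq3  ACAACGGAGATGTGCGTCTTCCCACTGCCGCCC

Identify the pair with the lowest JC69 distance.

seq1–seq2: 7/33 differ, p = 0.212, d = 0.249.
seq1–seq3: 4/33 differ, p = 0.121, d = 0.132.
seq2–seq3: 7/33 differ, p = 0.212, d = 0.249.
The smallest distance is between seq1 and seq3.

seq1 and seq3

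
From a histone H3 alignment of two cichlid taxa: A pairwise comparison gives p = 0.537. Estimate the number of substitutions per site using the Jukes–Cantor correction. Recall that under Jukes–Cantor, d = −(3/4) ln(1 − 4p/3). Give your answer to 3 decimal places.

d = −(3/4) ln(1 − 4p/3) = −0.75 ln(1 − 0.716) = −0.75 ln(0.284)
  = −0.75 × (-1.258781) = 0.944086 substitutions/site.

0.944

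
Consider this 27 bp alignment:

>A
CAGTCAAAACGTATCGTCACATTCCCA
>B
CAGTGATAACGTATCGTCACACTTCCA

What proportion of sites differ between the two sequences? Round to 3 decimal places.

0.148

The sequences differ at 4 of 27 positions (sites 5, 7, 22, 24).
p = 4/27 = 0.148148… ≈ 0.148 (to 3 d.p.).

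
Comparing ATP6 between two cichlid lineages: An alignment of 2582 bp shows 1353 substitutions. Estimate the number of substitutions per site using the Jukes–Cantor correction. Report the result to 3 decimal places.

p = 1353/2582 ≈ 0.524012.
d = −(3/4) ln(1 − 4p/3) = −0.75 ln(1 − 0.698683) = −0.75 ln(0.301317)
  = −0.75 × (-1.199592) = 0.899694 substitutions/site.

0.900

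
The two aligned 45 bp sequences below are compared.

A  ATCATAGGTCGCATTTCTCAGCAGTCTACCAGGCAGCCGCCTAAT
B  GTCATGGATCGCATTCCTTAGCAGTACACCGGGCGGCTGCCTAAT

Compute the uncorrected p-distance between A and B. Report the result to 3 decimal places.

The sequences differ at 10 of 45 positions (sites 1, 6, 8, 16, 19, 26, 27, 31, 35, 38).
p = 10/45 = 0.222222… ≈ 0.222 (to 3 d.p.).

0.222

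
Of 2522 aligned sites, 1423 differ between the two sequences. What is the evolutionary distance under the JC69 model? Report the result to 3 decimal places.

1.047

p = 1423/2522 ≈ 0.564235.
d = −(3/4) ln(1 − 4p/3) = −0.75 ln(1 − 0.752313) = −0.75 ln(0.247687)
  = −0.75 × (-1.395589) = 1.046692 substitutions/site.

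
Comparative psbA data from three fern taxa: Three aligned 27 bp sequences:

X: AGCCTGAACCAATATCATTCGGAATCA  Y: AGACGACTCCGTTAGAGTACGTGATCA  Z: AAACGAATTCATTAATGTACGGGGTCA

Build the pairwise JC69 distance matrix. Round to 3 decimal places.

d(X,Y) = 0.770, d(X,Z) = 0.770, d(Y,Z) = 0.377

X–Y: 13/27 sites differ → p ≈ 0.481481, d = −0.75 ln(1 − 0.641975) = 0.770364 ≈ 0.770.
X–Z: 13/27 sites differ → p ≈ 0.481481, d = −0.75 ln(1 − 0.641975) = 0.770364 ≈ 0.770.
Y–Z: 8/27 sites differ → p ≈ 0.296296, d = −0.75 ln(1 − 0.395061) = 0.376971 ≈ 0.377.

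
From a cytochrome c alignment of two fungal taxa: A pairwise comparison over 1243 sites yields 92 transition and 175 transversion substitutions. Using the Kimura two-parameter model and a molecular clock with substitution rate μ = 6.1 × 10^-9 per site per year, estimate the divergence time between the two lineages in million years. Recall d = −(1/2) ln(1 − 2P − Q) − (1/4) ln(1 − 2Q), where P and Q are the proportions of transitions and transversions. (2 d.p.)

P = 92/1243 ≈ 0.074014 and Q = 175/1243 ≈ 0.140788.
Under the Kimura two-parameter model, d = −½ ln(1 − 2P − Q) − ¼ ln(1 − 2Q).
1 − 2P − Q = 0.711184, giving −½ ln(0.711184) = 0.170412.
1 − 2Q = 0.718424, giving −¼ ln(0.718424) = 0.082674.
d = 0.170412 + 0.082674 = 0.253086.
Under a molecular clock d = 2μt, so t = d/(2μ) = 0.253086 / (2 × 6.1 × 10^-9) = 20.74 million years.

20.74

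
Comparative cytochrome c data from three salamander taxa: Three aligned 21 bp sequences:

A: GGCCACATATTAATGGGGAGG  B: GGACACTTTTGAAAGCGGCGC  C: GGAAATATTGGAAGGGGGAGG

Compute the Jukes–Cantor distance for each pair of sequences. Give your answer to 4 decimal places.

A–B: 8/21 sites differ → p ≈ 0.380952, d = −0.75 ln(1 − 0.507936) = 0.531860 ≈ 0.5319.
A–C: 7/21 sites differ → p ≈ 0.333333, d = −0.75 ln(1 − 0.444444) = 0.440839 ≈ 0.4408.
B–C: 8/21 sites differ → p ≈ 0.380952, d = −0.75 ln(1 − 0.507936) = 0.531860 ≈ 0.5319.

d(A,B) = 0.5319, d(A,C) = 0.4408, d(B,C) = 0.5319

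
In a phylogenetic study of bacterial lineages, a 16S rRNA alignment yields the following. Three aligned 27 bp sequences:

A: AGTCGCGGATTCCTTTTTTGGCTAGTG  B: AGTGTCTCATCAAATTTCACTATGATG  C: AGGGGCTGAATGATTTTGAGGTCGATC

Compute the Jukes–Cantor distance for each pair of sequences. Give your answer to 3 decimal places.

A–B: 15/27 sites differ → p ≈ 0.555556, d = −0.75 ln(1 − 0.740741) = 1.012446 ≈ 1.012.
A–C: 13/27 sites differ → p ≈ 0.481481, d = −0.75 ln(1 − 0.641975) = 0.770364 ≈ 0.770.
B–C: 13/27 sites differ → p ≈ 0.481481, d = −0.75 ln(1 − 0.641975) = 0.770364 ≈ 0.770.

d(A,B) = 1.012, d(A,C) = 0.770, d(B,C) = 0.770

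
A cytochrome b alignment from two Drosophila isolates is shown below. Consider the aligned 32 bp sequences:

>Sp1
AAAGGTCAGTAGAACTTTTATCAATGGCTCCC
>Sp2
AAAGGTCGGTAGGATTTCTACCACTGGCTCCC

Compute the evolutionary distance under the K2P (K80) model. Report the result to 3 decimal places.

Of 32 sites, 5 differences are transitions and 1 are transversions, so P = 5/32 = 0.15625 and Q = 1/32 = 0.03125.
Under the Kimura two-parameter model, d = −½ ln(1 − 2P − Q) − ¼ ln(1 − 2Q).
1 − 2P − Q = 0.65625, giving −½ ln(0.65625) = 0.210607.
1 − 2Q = 0.9375, giving −¼ ln(0.9375) = 0.016135.
d = 0.210607 + 0.016135 = 0.226742.

0.227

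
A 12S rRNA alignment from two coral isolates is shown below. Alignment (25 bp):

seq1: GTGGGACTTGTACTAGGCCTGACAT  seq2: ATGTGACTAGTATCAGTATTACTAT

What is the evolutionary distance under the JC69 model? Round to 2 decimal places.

0.66

The sequences differ at 11 of 25 sites, so p = 11/25 = 0.44.
d = −(3/4) ln(1 − 4p/3) = −0.75 ln(1 − 0.586667) = −0.75 ln(0.413333)
  = −0.75 × (-0.883502) = 0.662627 substitutions/site.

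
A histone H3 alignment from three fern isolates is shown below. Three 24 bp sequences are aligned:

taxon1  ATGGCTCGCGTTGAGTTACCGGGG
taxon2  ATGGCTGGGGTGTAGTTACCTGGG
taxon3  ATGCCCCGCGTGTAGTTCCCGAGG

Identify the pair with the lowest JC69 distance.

taxon1–taxon2: 5/24 differ, p = 0.208, d = 0.244.
taxon1–taxon3: 6/24 differ, p = 0.250, d = 0.304.
taxon2–taxon3: 7/24 differ, p = 0.292, d = 0.369.
The smallest distance is between taxon1 and taxon2.

taxon1 and taxon2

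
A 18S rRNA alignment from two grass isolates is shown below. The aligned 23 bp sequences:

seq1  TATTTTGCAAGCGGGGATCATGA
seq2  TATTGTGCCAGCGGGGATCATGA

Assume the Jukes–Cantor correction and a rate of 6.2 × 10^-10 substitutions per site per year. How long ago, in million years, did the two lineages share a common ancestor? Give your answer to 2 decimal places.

74.54

The sequences differ at 2 of 23 sites (5, 9), so p = 2/23 ≈ 0.086957.
d = −(3/4) ln(1 − 4p/3) = −0.75 ln(1 − 0.115943) = −0.75 ln(0.884057)
  = −0.75 × (-0.123234) = 0.092426 substitutions/site.
Under a molecular clock d = 2μt, so t = d/(2μ) = 0.092426 / (2 × 6.2 × 10^-10) = 74.54 million years.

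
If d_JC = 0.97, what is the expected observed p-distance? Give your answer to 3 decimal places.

p = (3/4)(1 − e^(−4d/3)) = 0.75 × (1 − e^(-1.293333)) = 0.75 × (1 − 0.274355) = 0.544234.

0.544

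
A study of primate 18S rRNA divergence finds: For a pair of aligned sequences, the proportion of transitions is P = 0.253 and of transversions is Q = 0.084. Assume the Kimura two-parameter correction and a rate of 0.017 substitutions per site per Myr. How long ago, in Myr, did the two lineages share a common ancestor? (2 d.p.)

Under the Kimura two-parameter model, d = −½ ln(1 − 2P − Q) − ¼ ln(1 − 2Q).
1 − 2P − Q = 0.41, giving −½ ln(0.41) = 0.445799.
1 − 2Q = 0.832, giving −¼ ln(0.832) = 0.045981.
d = 0.445799 + 0.045981 = 0.491780.
Under a molecular clock d = 2μt, so t = d/(2μ) = 0.491780 / (2 × 0.017) = 14.46 Myr.

14.46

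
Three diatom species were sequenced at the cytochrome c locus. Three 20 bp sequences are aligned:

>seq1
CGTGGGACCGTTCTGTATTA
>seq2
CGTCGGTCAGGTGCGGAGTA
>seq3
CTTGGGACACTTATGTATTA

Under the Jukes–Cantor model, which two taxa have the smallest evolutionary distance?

seq1–seq2: 8/20 differ, p = 0.400, d = 0.572.
seq1–seq3: 4/20 differ, p = 0.200, d = 0.233.
seq2–seq3: 9/20 differ, p = 0.450, d = 0.687.
The smallest distance is between seq1 and seq3.

seq1 and seq3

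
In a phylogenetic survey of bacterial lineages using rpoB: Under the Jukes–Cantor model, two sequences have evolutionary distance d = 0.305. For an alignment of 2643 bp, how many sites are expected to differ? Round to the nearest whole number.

Invert JC69: p = (3/4)(1 − e^(−4d/3)) = 0.75 × (1 − e^(-0.406667)) = 0.75 × (1 − 0.665866) = 0.250601.
Expected differing sites = pL ≈ 0.250601 × 2643 = 662.338443 ≈ 662.

662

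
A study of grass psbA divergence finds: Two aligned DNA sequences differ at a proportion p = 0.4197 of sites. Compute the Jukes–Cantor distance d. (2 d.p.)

d = −(3/4) ln(1 − 4p/3) = −0.75 ln(1 − 0.5596) = −0.75 ln(0.4404)
  = −0.75 × (-0.820072) = 0.615054 substitutions/site.

0.62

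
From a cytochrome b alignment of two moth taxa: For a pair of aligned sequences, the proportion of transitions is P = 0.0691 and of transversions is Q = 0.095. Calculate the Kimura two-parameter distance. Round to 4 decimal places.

Under the Kimura two-parameter model, d = −½ ln(1 − 2P − Q) − ¼ ln(1 − 2Q).
1 − 2P − Q = 0.7668, giving −½ ln(0.7668) = 0.132765.
1 − 2Q = 0.81, giving −¼ ln(0.81) = 0.052680.
d = 0.132765 + 0.052680 = 0.185445.

0.1854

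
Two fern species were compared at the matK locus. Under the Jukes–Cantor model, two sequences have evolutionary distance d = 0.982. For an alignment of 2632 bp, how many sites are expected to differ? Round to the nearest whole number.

1441

Invert JC69: p = (3/4)(1 − e^(−4d/3)) = 0.75 × (1 − e^(-1.309333)) = 0.75 × (1 − 0.270000) = 0.547500.
Expected differing sites = pL ≈ 0.547500 × 2632 = 1441.02 ≈ 1441.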